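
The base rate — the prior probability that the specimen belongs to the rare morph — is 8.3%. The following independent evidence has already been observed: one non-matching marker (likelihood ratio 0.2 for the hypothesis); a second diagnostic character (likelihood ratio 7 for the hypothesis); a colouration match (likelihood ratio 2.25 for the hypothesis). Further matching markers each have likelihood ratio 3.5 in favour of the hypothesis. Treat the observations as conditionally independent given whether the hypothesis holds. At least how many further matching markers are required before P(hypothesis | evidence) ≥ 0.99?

5

Prior odds = 0.083/0.917 = 83/917.
Combined Bayes factor of the evidence already in hand = 0.2 × 7 × 2.25 = 3.15.
Odds after that evidence = (83/917) × 3.15 = 747/2620.
Target odds = 0.99/0.01 = 99.
Need 3.5ⁿ ≥ 99 ÷ (747/2620) = 28820/83.
3.5⁴ = 150.0625 falls short of 28820/83 but 3.5⁵ = 525.21875 reaches it, so n = 5.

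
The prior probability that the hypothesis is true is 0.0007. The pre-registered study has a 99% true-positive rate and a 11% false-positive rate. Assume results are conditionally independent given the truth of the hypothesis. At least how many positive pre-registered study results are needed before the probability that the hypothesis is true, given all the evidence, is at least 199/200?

6

Prior odds = 0.0007/0.9993 = 7/9993.
Likelihood ratio of a positive result = 0.99/0.11 = 9.
Target odds: 0.995 ÷ 0.005 = 199.
Require 9ⁿ ≥ 199 ÷ (7/9993) = 1988607/7.
9⁵ = 59049 falls short of 1988607/7 but 9⁶ = 531441 reaches it, so n = 6.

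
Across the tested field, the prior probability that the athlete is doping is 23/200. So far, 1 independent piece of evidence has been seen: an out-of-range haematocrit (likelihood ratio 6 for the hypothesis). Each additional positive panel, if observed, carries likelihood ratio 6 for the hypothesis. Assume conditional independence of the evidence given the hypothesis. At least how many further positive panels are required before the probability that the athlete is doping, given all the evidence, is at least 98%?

Prior odds = 0.115/0.885 = 23/177.
Bayes factor of the evidence already in hand = 6.
Odds after that evidence = (23/177) × 6 = 46/59.
Target odds = 0.98/0.02 = 49.
Need 6ⁿ ≥ 49 ÷ (46/59) = 2891/46.
6² = 36 falls short of 2891/46 but 6³ = 216 reaches it, so n = 3.

3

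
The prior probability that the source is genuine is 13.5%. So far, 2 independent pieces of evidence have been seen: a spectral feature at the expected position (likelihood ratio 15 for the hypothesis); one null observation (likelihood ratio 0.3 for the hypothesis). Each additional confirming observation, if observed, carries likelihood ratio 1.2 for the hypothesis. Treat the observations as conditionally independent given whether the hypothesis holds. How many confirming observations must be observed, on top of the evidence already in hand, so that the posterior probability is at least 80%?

10

Prior odds = 0.135/0.865 = 27/173.
Combined Bayes factor of the evidence already in hand = 15 × 0.3 = 4.5.
Odds after that evidence = (27/173) × 4.5 = 243/346.
Target odds = 0.8/0.2 = 4.
Need 1.2ⁿ ≥ 4 ÷ (243/346) = 1384/243.
1.2⁹ = 10077696/1953125 falls short of 1384/243 but 1.2¹⁰ = 60466176/9765625 reaches it, so n = 10.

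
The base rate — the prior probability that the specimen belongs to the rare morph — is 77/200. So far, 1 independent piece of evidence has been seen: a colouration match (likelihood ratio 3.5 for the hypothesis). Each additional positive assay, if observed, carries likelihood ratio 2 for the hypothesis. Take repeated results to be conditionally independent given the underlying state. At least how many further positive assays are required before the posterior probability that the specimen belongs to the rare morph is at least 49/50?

5

Prior odds = 0.385/0.615 = 77/123.
Bayes factor of the evidence already in hand = 3.5.
Odds after that evidence = (77/123) × 3.5 = 539/246.
Target odds = 0.98/0.02 = 49.
Need 2ⁿ ≥ 49 ÷ (539/246) = 246/11.
2⁴ = 16 falls short of 246/11 but 2⁵ = 32 reaches it, so n = 5.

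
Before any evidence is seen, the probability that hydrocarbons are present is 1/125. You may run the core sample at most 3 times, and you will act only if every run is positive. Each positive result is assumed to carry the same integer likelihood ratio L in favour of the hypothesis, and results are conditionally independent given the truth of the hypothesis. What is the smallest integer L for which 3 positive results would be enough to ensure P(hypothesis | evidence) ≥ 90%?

Prior odds = 0.008/0.992 = 1/124.
Target odds = 0.9/0.1 = 9.
Need L³ ≥ 9 ÷ (1/124) = 1116.
10³ = 1000 < 1116 ≤ 1331 = 11³, so L = 11.

11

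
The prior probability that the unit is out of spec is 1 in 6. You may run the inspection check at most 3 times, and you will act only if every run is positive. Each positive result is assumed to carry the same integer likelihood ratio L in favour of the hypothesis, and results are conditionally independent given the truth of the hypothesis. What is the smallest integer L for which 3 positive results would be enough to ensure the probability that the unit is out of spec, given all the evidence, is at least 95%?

5

Prior odds = (1/6)/(5/6) = 0.2.
Target odds = 0.95/0.05 = 19.
Need L³ ≥ 19 ÷ 0.2 = 95.
4³ = 64 < 95 ≤ 125 = 5³, so L = 5.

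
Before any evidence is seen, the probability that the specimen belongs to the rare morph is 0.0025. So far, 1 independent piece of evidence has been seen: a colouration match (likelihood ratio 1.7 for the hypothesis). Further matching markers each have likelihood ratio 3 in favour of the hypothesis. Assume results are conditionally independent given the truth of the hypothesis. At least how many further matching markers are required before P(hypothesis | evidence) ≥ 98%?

Prior odds = 0.0025/0.9975 = 1/399.
Bayes factor of the evidence already in hand = 1.7.
Odds after that evidence = (1/399) × 1.7 = 17/3990.
Target odds = 0.98/0.02 = 49.
Need 3ⁿ ≥ 49 ÷ (17/3990) = 195510/17.
3⁸ = 6561 falls short of 195510/17 but 3⁹ = 19683 reaches it, so n = 9.

9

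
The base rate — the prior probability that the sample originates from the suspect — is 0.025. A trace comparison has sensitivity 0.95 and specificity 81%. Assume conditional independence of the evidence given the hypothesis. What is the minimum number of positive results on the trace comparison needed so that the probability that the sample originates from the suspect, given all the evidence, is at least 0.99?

6

Prior odds: 0.025 ÷ 0.975 = 1/39.
False-positive rate = 1 − 0.81 = 0.19; likelihood ratio of a positive = 0.95/0.19 = 5.
Target posterior odds = 0.99/0.01 = 99.
Need (1/39) × 5ⁿ ≥ 99, i.e. 5ⁿ ≥ 3861.
5⁵ = 3125 falls short of 3861 but 5⁶ = 15625 reaches it, so n = 6.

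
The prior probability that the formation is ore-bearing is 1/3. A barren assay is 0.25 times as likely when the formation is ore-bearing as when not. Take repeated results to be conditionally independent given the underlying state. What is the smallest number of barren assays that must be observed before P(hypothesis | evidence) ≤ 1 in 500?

Prior odds = (1/3)/(2/3) = 0.5.
Likelihood ratio per barren assay = 0.25.
Target posterior odds = 0.002/0.998 = 1/499.
Need 0.5 × 0.25ⁿ ≤ 1/499, i.e. 0.25ⁿ ≤ 2/499.
0.25³ = 0.015625 is still above 2/499 but 0.25⁴ = 0.00390625 is at or below it, so n = 4.

4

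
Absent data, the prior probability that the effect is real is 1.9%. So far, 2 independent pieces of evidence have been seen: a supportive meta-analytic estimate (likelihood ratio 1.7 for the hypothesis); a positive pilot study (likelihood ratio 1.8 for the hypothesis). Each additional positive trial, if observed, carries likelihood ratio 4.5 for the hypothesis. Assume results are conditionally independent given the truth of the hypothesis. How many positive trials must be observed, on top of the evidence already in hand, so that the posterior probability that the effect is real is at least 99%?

Prior odds = 0.019/0.981 = 19/981.
Combined Bayes factor of the evidence already in hand = 1.7 × 1.8 = 3.06.
Odds after that evidence = (19/981) × 3.06 = 323/5450.
Target odds = 0.99/0.01 = 99.
Need 4.5ⁿ ≥ 99 ÷ (323/5450) = 539550/323.
4.5⁴ = 410.0625 falls short of 539550/323 but 4.5⁵ = 1845.28125 reaches it, so n = 5.

5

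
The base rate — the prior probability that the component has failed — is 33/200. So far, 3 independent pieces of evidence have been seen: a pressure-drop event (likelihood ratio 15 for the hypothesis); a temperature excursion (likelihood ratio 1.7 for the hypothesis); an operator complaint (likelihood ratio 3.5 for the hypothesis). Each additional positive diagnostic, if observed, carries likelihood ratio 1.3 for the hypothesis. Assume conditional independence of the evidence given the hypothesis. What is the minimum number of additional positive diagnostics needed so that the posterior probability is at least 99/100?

Prior odds = 0.165/0.835 = 33/167.
Combined Bayes factor of the evidence already in hand = 15 × 1.7 × 3.5 = 89.25.
Odds after that evidence = (33/167) × 89.25 = 11781/668.
Target odds = 0.99/0.01 = 99.
Need 1.3ⁿ ≥ 99 ÷ (11781/668) = 668/119.
1.3⁶ = 4826809/1000000 falls short of 668/119 but 1.3⁷ = 62748517/10000000 reaches it, so n = 7.

7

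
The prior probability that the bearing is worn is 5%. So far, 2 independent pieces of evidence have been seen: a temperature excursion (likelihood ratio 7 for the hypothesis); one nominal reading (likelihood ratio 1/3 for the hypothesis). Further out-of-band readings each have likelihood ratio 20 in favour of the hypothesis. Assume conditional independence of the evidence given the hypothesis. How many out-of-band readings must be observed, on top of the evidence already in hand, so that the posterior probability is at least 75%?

2

Prior odds = 0.05/0.95 = 1/19.
Combined Bayes factor of the evidence already in hand = 7 × (1/3) = 7/3.
Odds after that evidence = (1/19) × 7/3 = 7/57.
Target odds = 0.75/0.25 = 3.
Need 20ⁿ ≥ 3 ÷ (7/57) = 171/7.
20¹ = 20 falls short of 171/7 but 20² = 400 reaches it, so n = 2.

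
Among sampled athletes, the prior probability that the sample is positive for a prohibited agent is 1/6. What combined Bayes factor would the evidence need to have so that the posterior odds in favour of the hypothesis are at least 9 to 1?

Prior odds = (1/6)/(5/6) = 0.2.
Target odds = 9.
Required Bayes factor = 9 ÷ 0.2 = 45.

45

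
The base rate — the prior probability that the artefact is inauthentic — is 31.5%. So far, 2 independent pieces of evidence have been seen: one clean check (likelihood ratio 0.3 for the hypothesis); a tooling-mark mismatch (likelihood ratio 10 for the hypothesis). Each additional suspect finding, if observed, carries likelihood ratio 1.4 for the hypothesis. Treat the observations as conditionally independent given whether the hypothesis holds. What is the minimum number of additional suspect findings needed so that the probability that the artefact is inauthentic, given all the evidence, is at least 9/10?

6

Prior odds = 0.315/0.685 = 63/137.
Combined Bayes factor of the evidence already in hand = 0.3 × 10 = 3.
Odds after that evidence = (63/137) × 3 = 189/137.
Target odds = 0.9/0.1 = 9.
Need 1.4ⁿ ≥ 9 ÷ (189/137) = 137/21.
1.4⁵ = 5.37824 falls short of 137/21 but 1.4⁶ = 117649/15625 reaches it, so n = 6.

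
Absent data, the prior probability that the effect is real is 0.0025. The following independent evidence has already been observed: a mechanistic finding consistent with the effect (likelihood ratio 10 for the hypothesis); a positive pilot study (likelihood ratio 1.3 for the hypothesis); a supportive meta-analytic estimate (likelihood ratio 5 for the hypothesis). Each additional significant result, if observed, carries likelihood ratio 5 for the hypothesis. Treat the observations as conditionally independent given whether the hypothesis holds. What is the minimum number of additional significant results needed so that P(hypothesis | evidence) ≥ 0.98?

4

Prior odds = 0.0025/0.9975 = 1/399.
Combined Bayes factor of the evidence already in hand = 10 × 1.3 × 5 = 65.
Odds after that evidence = (1/399) × 65 = 65/399.
Target odds = 0.98/0.02 = 49.
Need 5ⁿ ≥ 49 ÷ (65/399) = 19551/65.
5³ = 125 falls short of 19551/65 but 5⁴ = 625 reaches it, so n = 4.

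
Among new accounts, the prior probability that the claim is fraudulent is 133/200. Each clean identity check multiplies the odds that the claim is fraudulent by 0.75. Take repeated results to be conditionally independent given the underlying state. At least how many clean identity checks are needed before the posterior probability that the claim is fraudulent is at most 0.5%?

21

Prior odds = 0.665/0.335 = 133/67.
Likelihood ratio per clean identity check = 0.75.
Target odds: 0.005 ÷ 0.995 = 1/199.
Require 0.75ⁿ ≤ 1/199 ÷ (133/67) = 67/26467.
0.75²⁰ ≈0.00317121 is still above 67/26467 but 0.75²¹ ≈0.00237841 is at or below it, so n = 21.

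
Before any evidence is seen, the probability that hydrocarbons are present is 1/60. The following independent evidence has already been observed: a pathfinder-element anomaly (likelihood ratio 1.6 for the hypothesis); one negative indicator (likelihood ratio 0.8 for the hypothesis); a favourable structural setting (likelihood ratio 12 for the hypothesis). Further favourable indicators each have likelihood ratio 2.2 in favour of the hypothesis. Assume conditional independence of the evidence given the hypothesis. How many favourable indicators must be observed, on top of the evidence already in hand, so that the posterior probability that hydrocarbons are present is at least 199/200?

9

Prior odds = (1/60)/(59/60) = 1/59.
Combined Bayes factor of the evidence already in hand = 1.6 × 0.8 × 12 = 15.36.
Odds after that evidence = (1/59) × 15.36 = 384/1475.
Target odds = 0.995/0.005 = 199.
Need 2.2ⁿ ≥ 199 ÷ (384/1475) = 293525/384.
2.2⁸ = 214358881/390625 falls short of 293525/384 but 2.2⁹ ≈1207.27 reaches it, so n = 9.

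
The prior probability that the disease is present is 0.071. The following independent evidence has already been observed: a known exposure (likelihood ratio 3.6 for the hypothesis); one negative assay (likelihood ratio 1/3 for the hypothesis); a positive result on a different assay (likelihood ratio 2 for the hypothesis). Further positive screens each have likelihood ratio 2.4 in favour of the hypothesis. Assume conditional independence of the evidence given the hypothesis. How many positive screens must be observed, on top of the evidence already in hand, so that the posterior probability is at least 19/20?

Prior odds = 0.071/0.929 = 71/929.
Combined Bayes factor of the evidence already in hand = 3.6 × (1/3) × 2 = 2.4.
Odds after that evidence = (71/929) × 2.4 = 852/4645.
Target odds = 0.95/0.05 = 19.
Need 2.4ⁿ ≥ 19 ÷ (852/4645) = 88255/852.
2.4⁵ = 79.62624 falls short of 88255/852 but 2.4⁶ = 2985984/15625 reaches it, so n = 6.

6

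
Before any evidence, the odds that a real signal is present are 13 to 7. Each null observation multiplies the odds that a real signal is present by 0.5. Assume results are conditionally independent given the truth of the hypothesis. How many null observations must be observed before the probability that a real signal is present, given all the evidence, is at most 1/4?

3

Prior odds = 13/7.
Likelihood ratio per null observation = 0.5.
Target odds: 0.25 ÷ 0.75 = 1/3.
Need (13/7) × 0.5ⁿ ≤ 1/3, i.e. 0.5ⁿ ≤ 7/39.
0.5² = 0.25 is still above 7/39 but 0.5³ = 0.125 is at or below it, so n = 3.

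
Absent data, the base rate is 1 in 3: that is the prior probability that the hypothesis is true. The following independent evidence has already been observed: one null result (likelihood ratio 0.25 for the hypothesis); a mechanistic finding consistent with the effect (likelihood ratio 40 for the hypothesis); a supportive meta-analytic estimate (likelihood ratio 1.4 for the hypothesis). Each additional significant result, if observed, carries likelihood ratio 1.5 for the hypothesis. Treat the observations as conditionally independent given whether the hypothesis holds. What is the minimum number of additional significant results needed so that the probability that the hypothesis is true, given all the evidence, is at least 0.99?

7

Prior odds = (1/3)/(2/3) = 0.5.
Combined Bayes factor of the evidence already in hand = 0.25 × 40 × 1.4 = 14.
Odds after that evidence = 0.5 × 14 = 7.
Target odds = 0.99/0.01 = 99.
Need 1.5ⁿ ≥ 99 ÷ 7 = 99/7.
1.5⁶ = 11.390625 falls short of 99/7 but 1.5⁷ = 17.0859375 reaches it, so n = 7.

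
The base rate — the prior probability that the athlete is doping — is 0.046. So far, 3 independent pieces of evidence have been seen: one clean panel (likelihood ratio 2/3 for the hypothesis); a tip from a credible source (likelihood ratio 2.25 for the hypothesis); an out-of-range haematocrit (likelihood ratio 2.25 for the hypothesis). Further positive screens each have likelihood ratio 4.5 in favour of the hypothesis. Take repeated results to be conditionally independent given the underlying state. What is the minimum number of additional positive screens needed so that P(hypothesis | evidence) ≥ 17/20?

Prior odds = 0.046/0.954 = 23/477.
Combined Bayes factor of the evidence already in hand = (2/3) × 2.25 × 2.25 = 3.375.
Odds after that evidence = (23/477) × 3.375 = 69/424.
Target odds = 0.85/0.15 = 17/3.
Need 4.5ⁿ ≥ 17/3 ÷ (69/424) = 7208/207.
4.5² = 20.25 falls short of 7208/207 but 4.5³ = 91.125 reaches it, so n = 3.

3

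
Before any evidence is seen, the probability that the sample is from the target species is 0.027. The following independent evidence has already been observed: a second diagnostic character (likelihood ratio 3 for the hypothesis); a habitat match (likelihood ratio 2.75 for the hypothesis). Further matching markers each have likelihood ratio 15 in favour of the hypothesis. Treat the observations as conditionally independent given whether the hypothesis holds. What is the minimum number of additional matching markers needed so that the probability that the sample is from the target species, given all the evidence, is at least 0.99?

3

Prior odds = 0.027/0.973 = 27/973.
Combined Bayes factor of the evidence already in hand = 3 × 2.75 = 8.25.
Odds after that evidence = (27/973) × 8.25 = 891/3892.
Target odds = 0.99/0.01 = 99.
Need 15ⁿ ≥ 99 ÷ (891/3892) = 3892/9.
15² = 225 falls short of 3892/9 but 15³ = 3375 reaches it, so n = 3.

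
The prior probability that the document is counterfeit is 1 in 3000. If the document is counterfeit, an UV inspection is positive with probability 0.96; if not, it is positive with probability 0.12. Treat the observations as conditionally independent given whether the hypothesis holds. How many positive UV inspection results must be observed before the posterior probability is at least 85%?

5

Prior odds: (1/3000) ÷ (2999/3000) = 1/2999.
Likelihood ratio of a positive = 0.96/0.12 = 8.
Target posterior odds = 0.85/0.15 = 17/3.
Need (1/2999) × 8ⁿ ≥ 17/3, i.e. 8ⁿ ≥ 50983/3.
8⁴ = 4096 falls short of 50983/3 but 8⁵ = 32768 reaches it, so n = 5.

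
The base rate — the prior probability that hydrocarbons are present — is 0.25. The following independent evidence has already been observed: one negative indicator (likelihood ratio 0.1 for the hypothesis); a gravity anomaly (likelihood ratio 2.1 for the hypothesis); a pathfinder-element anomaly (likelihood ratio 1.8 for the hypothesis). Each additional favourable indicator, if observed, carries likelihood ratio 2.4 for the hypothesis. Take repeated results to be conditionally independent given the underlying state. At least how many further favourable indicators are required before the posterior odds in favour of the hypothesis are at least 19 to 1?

6

Prior odds = 0.25/0.75 = 1/3.
Combined Bayes factor of the evidence already in hand = 0.1 × 2.1 × 1.8 = 0.378.
Odds after that evidence = (1/3) × 0.378 = 0.126.
Target odds = 19.
Need 2.4ⁿ ≥ 19 ÷ 0.126 = 9500/63.
2.4⁵ = 79.62624 falls short of 9500/63 but 2.4⁶ = 2985984/15625 reaches it, so n = 6.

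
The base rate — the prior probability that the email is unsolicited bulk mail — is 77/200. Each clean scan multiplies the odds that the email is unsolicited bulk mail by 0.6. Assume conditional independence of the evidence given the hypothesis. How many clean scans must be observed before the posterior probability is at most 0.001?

Prior odds: 0.385 ÷ 0.615 = 77/123.
Likelihood ratio per clean scan = 0.6.
Target odds: 0.001 ÷ 0.999 = 1/999.
Require 0.6ⁿ ≤ 1/999 ÷ (77/123) = 41/25641.
0.6¹² = 531441/244140625 is still above 41/25641 but 0.6¹³ ≈0.00130607 is at or below it, so n = 13.

13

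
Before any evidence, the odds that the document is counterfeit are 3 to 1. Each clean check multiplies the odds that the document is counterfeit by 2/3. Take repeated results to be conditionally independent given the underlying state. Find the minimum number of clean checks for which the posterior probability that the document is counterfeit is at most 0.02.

13

Prior odds = 3.
Likelihood ratio per clean check = 2/3.
Target odds: 0.02 ÷ 0.98 = 1/49.
Need 3 × (2/3)ⁿ ≤ 1/49, i.e. (2/3)ⁿ ≤ 1/147.
(2/3)¹² = 4096/531441 is still above 1/147 but (2/3)¹³ = 8192/1594323 is at or below it, so n = 13.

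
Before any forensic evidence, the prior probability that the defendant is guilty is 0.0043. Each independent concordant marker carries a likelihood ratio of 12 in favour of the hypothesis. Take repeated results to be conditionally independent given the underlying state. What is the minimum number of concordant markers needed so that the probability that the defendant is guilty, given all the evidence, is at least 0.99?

5

Prior odds = 0.0043/0.9957 = 43/9957.
Likelihood ratio per concordant marker = 12.
Target posterior odds = 0.99/0.01 = 99.
Need (43/9957) × 12ⁿ ≥ 99, i.e. 12ⁿ ≥ 985743/43.
12⁴ = 20736 falls short of 985743/43 but 12⁵ = 248832 reaches it, so n = 5.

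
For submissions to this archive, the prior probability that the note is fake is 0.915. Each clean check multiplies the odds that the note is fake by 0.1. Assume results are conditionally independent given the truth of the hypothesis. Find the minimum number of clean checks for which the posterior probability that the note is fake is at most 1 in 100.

Prior odds: 0.915 ÷ 0.085 = 183/17.
Likelihood ratio per clean check = 0.1.
Target odds: 0.01 ÷ 0.99 = 1/99.
Require 0.1ⁿ ≤ 1/99 ÷ (183/17) = 17/18117.
0.1³ = 0.001 is still above 17/18117 but 0.1⁴ = 0.0001 is at or below it, so n = 4.

4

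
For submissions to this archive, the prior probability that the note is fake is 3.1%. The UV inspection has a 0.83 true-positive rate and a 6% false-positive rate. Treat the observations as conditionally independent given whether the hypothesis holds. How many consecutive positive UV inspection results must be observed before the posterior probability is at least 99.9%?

4

Prior odds: 0.031 ÷ 0.969 = 31/969.
Likelihood ratio of a positive result = 0.83/0.06 = 83/6.
Target odds: 0.999 ÷ 0.001 = 999.
Need (31/969) × (83/6)ⁿ ≥ 999, i.e. (83/6)ⁿ ≥ 968031/31.
(83/6)³ = 571787/216 falls short of 968031/31 but (83/6)⁴ = 47458321/1296 reaches it, so n = 4.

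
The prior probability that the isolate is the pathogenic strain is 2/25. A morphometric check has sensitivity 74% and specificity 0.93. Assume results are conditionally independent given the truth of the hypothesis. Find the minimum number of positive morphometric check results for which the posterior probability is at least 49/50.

Prior odds = 0.08/0.92 = 2/23.
False-positive rate = 1 − 0.93 = 0.07; likelihood ratio of a positive = 0.74/0.07 = 74/7.
Target posterior odds = 0.98/0.02 = 49.
Require (74/7)ⁿ ≥ 49 ÷ (2/23) = 563.5.
(74/7)² = 5476/49 falls short of 563.5 but (74/7)³ = 405224/343 reaches it, so n = 3.

3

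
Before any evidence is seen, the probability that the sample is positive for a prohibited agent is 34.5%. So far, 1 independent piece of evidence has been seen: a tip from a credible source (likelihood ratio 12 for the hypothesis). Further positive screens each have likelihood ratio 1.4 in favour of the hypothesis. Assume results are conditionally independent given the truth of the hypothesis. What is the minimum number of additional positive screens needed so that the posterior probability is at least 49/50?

7

Prior odds = 0.345/0.655 = 69/131.
Bayes factor of the evidence already in hand = 12.
Odds after that evidence = (69/131) × 12 = 828/131.
Target odds = 0.98/0.02 = 49.
Need 1.4ⁿ ≥ 49 ÷ (828/131) = 6419/828.
1.4⁶ = 117649/15625 falls short of 6419/828 but 1.4⁷ = 823543/78125 reaches it, so n = 7.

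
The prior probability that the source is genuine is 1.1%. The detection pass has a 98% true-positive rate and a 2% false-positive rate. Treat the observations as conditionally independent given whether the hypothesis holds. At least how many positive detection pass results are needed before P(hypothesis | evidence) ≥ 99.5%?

3

Prior odds = 0.011/0.989 = 11/989.
Likelihood ratio of a positive result = 0.98/0.02 = 49.
Target posterior odds = 0.995/0.005 = 199.
Require 49ⁿ ≥ 199 ÷ (11/989) = 196811/11.
49² = 2401 falls short of 196811/11 but 49³ = 117649 reaches it, so n = 3.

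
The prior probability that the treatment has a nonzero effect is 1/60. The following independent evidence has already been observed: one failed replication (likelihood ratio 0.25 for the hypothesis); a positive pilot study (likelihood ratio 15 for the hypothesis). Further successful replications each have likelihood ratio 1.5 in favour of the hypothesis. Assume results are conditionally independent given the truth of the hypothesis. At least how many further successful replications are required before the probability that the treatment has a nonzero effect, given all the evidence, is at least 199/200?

Prior odds = (1/60)/(59/60) = 1/59.
Combined Bayes factor of the evidence already in hand = 0.25 × 15 = 3.75.
Odds after that evidence = (1/59) × 3.75 = 15/236.
Target odds = 0.995/0.005 = 199.
Need 1.5ⁿ ≥ 199 ÷ (15/236) = 46964/15.
1.5¹⁹ ≈2216.84 falls short of 46964/15 but 1.5²⁰ ≈3325.26 reaches it, so n = 20.

20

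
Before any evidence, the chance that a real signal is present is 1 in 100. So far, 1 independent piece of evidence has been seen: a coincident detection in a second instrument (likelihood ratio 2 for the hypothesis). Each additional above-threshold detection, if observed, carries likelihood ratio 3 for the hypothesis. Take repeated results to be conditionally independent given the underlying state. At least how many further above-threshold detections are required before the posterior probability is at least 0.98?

Prior odds = 0.01/0.99 = 1/99.
Bayes factor of the evidence already in hand = 2.
Odds after that evidence = (1/99) × 2 = 2/99.
Target odds = 0.98/0.02 = 49.
Need 3ⁿ ≥ 49 ÷ (2/99) = 2425.5.
3⁷ = 2187 falls short of 2425.5 but 3⁸ = 6561 reaches it, so n = 8.

8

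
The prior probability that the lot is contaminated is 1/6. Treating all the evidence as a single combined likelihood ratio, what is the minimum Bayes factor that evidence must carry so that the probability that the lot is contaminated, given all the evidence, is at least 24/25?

Prior odds = (1/6)/(5/6) = 0.2.
Target odds = 0.96/0.04 = 24.
Required Bayes factor = 24 ÷ 0.2 = 120.

120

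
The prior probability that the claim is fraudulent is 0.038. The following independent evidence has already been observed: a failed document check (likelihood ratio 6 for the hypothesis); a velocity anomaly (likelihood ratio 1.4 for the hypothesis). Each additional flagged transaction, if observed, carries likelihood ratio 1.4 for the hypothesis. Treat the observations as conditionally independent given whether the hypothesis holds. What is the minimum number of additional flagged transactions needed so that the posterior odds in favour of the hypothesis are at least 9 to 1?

Prior odds = 0.038/0.962 = 19/481.
Combined Bayes factor of the evidence already in hand = 6 × 1.4 = 8.4.
Odds after that evidence = (19/481) × 8.4 = 798/2405.
Target odds = 9.
Need 1.4ⁿ ≥ 9 ÷ (798/2405) = 7215/266.
1.4⁹ = 40353607/1953125 falls short of 7215/266 but 1.4¹⁰ = 282475249/9765625 reaches it, so n = 10.

10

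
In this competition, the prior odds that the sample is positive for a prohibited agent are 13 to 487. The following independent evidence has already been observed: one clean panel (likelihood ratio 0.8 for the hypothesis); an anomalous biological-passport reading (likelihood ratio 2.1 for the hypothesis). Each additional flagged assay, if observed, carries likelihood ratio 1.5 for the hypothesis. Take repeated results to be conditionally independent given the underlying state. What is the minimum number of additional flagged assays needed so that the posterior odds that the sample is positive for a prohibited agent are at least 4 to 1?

12

Prior odds = 13/487.
Combined Bayes factor of the evidence already in hand = 0.8 × 2.1 = 1.68.
Odds after that evidence = (13/487) × 1.68 = 546/12175.
Target odds = 4.
Need 1.5ⁿ ≥ 4 ÷ (546/12175) = 24350/273.
1.5¹¹ = 177147/2048 falls short of 24350/273 but 1.5¹² = 531441/4096 reaches it, so n = 12.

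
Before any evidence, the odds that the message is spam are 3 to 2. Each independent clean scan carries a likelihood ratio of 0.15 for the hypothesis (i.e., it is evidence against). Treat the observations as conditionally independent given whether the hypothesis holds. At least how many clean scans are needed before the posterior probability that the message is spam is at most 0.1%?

Prior odds = 1.5.
Likelihood ratio per clean scan = 0.15.
Target odds: 0.001 ÷ 0.999 = 1/999.
Need 1.5 × 0.15ⁿ ≤ 1/999, i.e. 0.15ⁿ ≤ 2/2997.
0.15³ = 0.003375 is still above 2/2997 but 0.15⁴ = 81/160000 is at or below it, so n = 4.

4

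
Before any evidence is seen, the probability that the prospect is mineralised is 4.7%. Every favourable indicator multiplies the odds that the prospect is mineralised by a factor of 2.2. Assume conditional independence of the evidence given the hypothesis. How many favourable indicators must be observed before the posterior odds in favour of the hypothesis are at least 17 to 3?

7

Prior odds: 0.047 ÷ 0.953 = 47/953.
Likelihood ratio per favourable indicator = 2.2.
Target odds = 17/3.
Require 2.2ⁿ ≥ 17/3 ÷ (47/953) = 16201/141.
2.2⁶ = 1771561/15625 falls short of 16201/141 but 2.2⁷ = 19487171/78125 reaches it, so n = 7.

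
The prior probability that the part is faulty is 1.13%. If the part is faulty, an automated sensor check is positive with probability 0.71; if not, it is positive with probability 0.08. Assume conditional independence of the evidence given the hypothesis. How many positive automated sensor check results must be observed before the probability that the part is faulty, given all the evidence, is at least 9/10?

4

Prior odds = 0.0113/0.9887 = 113/9887.
Likelihood ratio of a positive = 0.71/0.08 = 8.875.
Target odds: 0.9 ÷ 0.1 = 9.
Need (113/9887) × 8.875ⁿ ≥ 9, i.e. 8.875ⁿ ≥ 88983/113.
8.875³ = 357911/512 falls short of 88983/113 but 8.875⁴ = 25411681/4096 reaches it, so n = 4.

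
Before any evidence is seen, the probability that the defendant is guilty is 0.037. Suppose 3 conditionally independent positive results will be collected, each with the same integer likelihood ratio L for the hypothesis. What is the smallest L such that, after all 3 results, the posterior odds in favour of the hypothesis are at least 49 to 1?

11

Prior odds = 0.037/0.963 = 37/963.
Target odds = 49.
Need L³ ≥ 49 ÷ (37/963) = 47187/37.
10³ = 1000 < 47187/37 ≤ 1331 = 11³, so L = 11.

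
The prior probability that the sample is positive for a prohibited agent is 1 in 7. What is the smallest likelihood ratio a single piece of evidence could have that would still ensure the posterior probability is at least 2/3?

Prior odds = (1/7)/(6/7) = 1/6.
Target odds = (2/3)/(1/3) = 2.
Required Bayes factor = 2 ÷ (1/6) = 12.

12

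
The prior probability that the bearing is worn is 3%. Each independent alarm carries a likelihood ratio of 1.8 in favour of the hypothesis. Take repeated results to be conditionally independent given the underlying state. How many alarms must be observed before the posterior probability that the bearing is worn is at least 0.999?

Prior odds = 0.03/0.97 = 3/97.
Likelihood ratio per alarm = 1.8.
Target posterior odds = 0.999/0.001 = 999.
Need (3/97) × 1.8ⁿ ≥ 999, i.e. 1.8ⁿ ≥ 32301.
1.8¹⁷ ≈21859.1 falls short of 32301 but 1.8¹⁸ ≈39346.4 reaches it, so n = 18.

18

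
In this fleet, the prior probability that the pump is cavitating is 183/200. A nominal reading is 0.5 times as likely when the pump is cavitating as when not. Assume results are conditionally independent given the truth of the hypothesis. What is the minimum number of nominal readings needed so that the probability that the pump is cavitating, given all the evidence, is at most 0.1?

7

Prior odds = 0.915/0.085 = 183/17.
Likelihood ratio per nominal reading = 0.5.
Target odds: 0.1 ÷ 0.9 = 1/9.
Need (183/17) × 0.5ⁿ ≤ 1/9, i.e. 0.5ⁿ ≤ 17/1647.
0.5⁶ = 0.015625 is still above 17/1647 but 0.5⁷ = 0.0078125 is at or below it, so n = 7.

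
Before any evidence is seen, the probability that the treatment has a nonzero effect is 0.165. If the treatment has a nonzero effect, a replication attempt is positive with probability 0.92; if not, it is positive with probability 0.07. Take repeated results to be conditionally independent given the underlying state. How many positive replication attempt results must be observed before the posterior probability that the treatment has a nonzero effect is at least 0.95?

Prior odds: 0.165 ÷ 0.835 = 33/167.
Likelihood ratio of a positive = 0.92/0.07 = 92/7.
Target posterior odds = 0.95/0.05 = 19.
Need (33/167) × (92/7)ⁿ ≥ 19, i.e. (92/7)ⁿ ≥ 3173/33.
(92/7)¹ = 92/7 falls short of 3173/33 but (92/7)² = 8464/49 reaches it, so n = 2.

2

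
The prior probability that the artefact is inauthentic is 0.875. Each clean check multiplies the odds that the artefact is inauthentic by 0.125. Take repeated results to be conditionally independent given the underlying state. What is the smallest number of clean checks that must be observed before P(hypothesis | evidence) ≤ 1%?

Prior odds: 0.875 ÷ 0.125 = 7.
Likelihood ratio per clean check = 0.125.
Target posterior odds = 0.01/0.99 = 1/99.
Require 0.125ⁿ ≤ 1/99 ÷ 7 = 1/693.
0.125³ = 0.001953125 is still above 1/693 but 0.125⁴ = 1/4096 is at or below it, so n = 4.

4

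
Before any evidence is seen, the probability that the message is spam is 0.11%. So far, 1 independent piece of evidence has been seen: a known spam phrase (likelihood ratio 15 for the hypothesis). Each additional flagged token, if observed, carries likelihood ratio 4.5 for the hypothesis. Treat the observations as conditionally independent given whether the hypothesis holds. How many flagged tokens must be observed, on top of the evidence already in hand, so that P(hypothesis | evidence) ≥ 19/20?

Prior odds = 0.0011/0.9989 = 11/9989.
Bayes factor of the evidence already in hand = 15.
Odds after that evidence = (11/9989) × 15 = 165/9989.
Target odds = 0.95/0.05 = 19.
Need 4.5ⁿ ≥ 19 ÷ (165/9989) = 189791/165.
4.5⁴ = 410.0625 falls short of 189791/165 but 4.5⁵ = 1845.28125 reaches it, so n = 5.

5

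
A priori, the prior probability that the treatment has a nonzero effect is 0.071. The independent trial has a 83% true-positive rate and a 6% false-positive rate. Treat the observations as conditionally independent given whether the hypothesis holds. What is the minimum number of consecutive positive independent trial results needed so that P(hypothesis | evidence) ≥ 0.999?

4

Prior odds: 0.071 ÷ 0.929 = 71/929.
Likelihood ratio of a positive result = 0.83/0.06 = 83/6.
Target odds: 0.999 ÷ 0.001 = 999.
Need (71/929) × (83/6)ⁿ ≥ 999, i.e. (83/6)ⁿ ≥ 928071/71.
(83/6)³ = 571787/216 falls short of 928071/71 but (83/6)⁴ = 47458321/1296 reaches it, so n = 4.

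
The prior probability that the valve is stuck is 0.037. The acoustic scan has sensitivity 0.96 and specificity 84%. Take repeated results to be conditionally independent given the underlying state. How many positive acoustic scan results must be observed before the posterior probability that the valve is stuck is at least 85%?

Prior odds: 0.037 ÷ 0.963 = 37/963.
False-positive rate = 1 − 0.84 = 0.16; likelihood ratio of a positive = 0.96/0.16 = 6.
Target odds: 0.85 ÷ 0.15 = 17/3.
Require 6ⁿ ≥ 17/3 ÷ (37/963) = 5457/37.
6² = 36 falls short of 5457/37 but 6³ = 216 reaches it, so n = 3.

3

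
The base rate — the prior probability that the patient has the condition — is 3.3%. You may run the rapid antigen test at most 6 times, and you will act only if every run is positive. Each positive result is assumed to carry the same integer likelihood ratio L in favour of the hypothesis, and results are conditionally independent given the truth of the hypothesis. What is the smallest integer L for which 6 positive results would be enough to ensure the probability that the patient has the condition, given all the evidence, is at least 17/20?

3

Prior odds = 0.033/0.967 = 33/967.
Target odds = 0.85/0.15 = 17/3.
Need L⁶ ≥ 17/3 ÷ (33/967) = 16439/99.
2⁶ = 64 < 16439/99 ≤ 729 = 3⁶, so L = 3.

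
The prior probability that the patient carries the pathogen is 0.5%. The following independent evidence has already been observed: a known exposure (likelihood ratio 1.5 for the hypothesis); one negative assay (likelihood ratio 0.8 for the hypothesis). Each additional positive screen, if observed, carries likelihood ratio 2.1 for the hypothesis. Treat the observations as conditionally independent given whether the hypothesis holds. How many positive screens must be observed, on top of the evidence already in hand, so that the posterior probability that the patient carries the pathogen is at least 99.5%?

15

Prior odds = 0.005/0.995 = 1/199.
Combined Bayes factor of the evidence already in hand = 1.5 × 0.8 = 1.2.
Odds after that evidence = (1/199) × 1.2 = 6/995.
Target odds = 0.995/0.005 = 199.
Need 2.1ⁿ ≥ 199 ÷ (6/995) = 198005/6.
2.1¹⁴ ≈32439.2 falls short of 198005/6 but 2.1¹⁵ ≈68122.3 reaches it, so n = 15.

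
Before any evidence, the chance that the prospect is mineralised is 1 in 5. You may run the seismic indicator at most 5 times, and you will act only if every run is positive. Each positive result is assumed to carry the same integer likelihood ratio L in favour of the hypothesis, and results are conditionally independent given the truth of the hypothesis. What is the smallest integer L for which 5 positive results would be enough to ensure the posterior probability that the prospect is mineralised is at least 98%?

3

Prior odds = 0.2/0.8 = 0.25.
Target odds = 0.98/0.02 = 49.
Need L⁵ ≥ 49 ÷ 0.25 = 196.
2⁵ = 32 < 196 ≤ 243 = 3⁵, so L = 3.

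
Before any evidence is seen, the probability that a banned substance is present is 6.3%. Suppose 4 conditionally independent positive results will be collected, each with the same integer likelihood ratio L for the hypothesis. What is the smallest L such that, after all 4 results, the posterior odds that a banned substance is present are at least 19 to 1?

5

Prior odds = 0.063/0.937 = 63/937.
Target odds = 19.
Need L⁴ ≥ 19 ÷ (63/937) = 17803/63.
4⁴ = 256 < 17803/63 ≤ 625 = 5⁴, so L = 5.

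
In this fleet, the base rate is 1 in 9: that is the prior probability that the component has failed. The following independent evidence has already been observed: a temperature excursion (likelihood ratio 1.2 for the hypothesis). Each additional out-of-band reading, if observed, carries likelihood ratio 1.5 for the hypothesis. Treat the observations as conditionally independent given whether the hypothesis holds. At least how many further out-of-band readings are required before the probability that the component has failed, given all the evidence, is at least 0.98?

Prior odds = (1/9)/(8/9) = 0.125.
Bayes factor of the evidence already in hand = 1.2.
Odds after that evidence = 0.125 × 1.2 = 0.15.
Target odds = 0.98/0.02 = 49.
Need 1.5ⁿ ≥ 49 ÷ 0.15 = 980/3.
1.5¹⁴ = 4782969/16384 falls short of 980/3 but 1.5¹⁵ = 14348907/32768 reaches it, so n = 15.

15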